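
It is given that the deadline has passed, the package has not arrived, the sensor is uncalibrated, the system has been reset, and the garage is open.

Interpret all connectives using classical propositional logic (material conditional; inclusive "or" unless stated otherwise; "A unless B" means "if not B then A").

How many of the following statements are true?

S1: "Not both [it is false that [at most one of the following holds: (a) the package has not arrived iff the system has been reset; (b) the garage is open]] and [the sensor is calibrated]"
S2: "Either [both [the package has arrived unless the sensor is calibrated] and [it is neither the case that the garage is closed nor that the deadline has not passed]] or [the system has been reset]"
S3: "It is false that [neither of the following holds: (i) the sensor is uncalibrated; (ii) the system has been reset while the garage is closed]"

3

Let Q = "the package has arrived" (False), S = "the system has been reset" (True), U = "the garage is closed" (False), R = "the sensor is calibrated" (False), P = "the deadline has passed" (True).

S1: Formalization: not ((not Q iff S) nand not U) nand R

not Q = not False = True
not Q iff S = True iff True = True
not U = not False = True
(not Q iff S) nand not U = True nand True = False
not ((not Q iff S) nand not U) = not False = True
not ((not Q iff S) nand not U) nand R = True nand False = True
Thus S1 is true.

S2: In symbols: ((Q or R) and (U nor not P)) or S

Q or R = False or False = False
not P = not True = False
U nor not P = False nor False = True
(Q or R) and (U nor not P) = False and True = False
((Q or R) and (U nor not P)) or S = False or True = True
Thus S2 is true.

S3: In symbols: not (not R nor (S and U))

not R = not False = True
S and U = True and False = False
not R nor (S and U) = True nor False = False
not (not R nor (S and U)) = not False = True
So S3 is true.

True statements: 3 (S1, S2, S3).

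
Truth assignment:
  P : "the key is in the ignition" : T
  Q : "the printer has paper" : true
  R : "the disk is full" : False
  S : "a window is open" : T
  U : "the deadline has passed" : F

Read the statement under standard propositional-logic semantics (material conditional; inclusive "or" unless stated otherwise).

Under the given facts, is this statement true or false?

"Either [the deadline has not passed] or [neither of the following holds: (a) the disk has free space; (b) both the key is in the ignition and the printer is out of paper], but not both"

True.

In symbols: ¬U ⊕ (¬R ↓ (P ∧ ¬Q))

¬U = ¬F = T
¬R = ¬F = T
¬Q = ¬T = F
P ∧ ¬Q = T ∧ F = F
¬R ↓ (P ∧ ¬Q) = T ↓ F = F
¬U ⊕ (¬R ↓ (P ∧ ¬Q)) = T ⊕ F = T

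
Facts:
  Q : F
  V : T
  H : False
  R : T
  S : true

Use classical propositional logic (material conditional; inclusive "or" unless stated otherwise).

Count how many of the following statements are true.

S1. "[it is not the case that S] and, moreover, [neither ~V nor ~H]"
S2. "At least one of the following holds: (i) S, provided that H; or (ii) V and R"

S1: Formalization: ¬S ∧ (¬V ↓ ¬H)

¬S = ¬T = F
¬V = ¬T = F
¬H = ¬F = T
¬V ↓ ¬H = F ↓ T = F
¬S ∧ (¬V ↓ ¬H) = F ∧ F = F
So S1 is false.

S2: Formalization: (H → S) ∨ (V ∧ R)

H → S = F → T = T
V ∧ R = T ∧ T = T
(H → S) ∨ (V ∧ R) = T ∨ T = T
Thus S2 is true.

1 of the 2 statements is true.

1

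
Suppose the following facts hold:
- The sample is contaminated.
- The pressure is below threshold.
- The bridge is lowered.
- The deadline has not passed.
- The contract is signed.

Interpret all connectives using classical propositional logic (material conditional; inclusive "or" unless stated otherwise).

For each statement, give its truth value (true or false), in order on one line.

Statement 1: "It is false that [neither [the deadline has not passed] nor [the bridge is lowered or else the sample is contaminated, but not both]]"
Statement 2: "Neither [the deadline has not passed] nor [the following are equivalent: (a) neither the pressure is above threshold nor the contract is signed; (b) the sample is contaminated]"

Statement 1 true, Statement 2 false

Let U = "the deadline has passed" (F), K = "the bridge is raised" (F), W = "the sample is contaminated" (T), R = "the pressure is above threshold" (F), M = "the contract is signed" (T).

Statement 1: In symbols: ~(~U nor (~K xor W))

~U = ~F = T
~K = ~F = T
~K xor W = T xor T = F
~U nor (~K xor W) = T nor F = F
~(~U nor (~K xor W)) = ~F = T
Thus Statement 1 is true.

Statement 2: This is ~U nor ((R nor M) <-> W).

~U = ~F = T
R nor M = F nor T = F
(R nor M) <-> W = F <-> T = F
~U nor ((R nor M) <-> W) = T nor F = F
Hence Statement 2 is false.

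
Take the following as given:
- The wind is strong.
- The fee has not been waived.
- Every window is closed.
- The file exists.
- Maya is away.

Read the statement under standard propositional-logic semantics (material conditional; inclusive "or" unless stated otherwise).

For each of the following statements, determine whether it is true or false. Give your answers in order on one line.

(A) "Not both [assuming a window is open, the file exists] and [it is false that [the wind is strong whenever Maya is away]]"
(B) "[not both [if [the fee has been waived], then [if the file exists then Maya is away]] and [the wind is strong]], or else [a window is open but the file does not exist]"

(A) True / (B) False

Let R = "a window is open" (F), S = "the file exists" (T), U = "Maya is at home" (F), P = "the wind is strong" (T), Q = "the fee has been waived" (F).

(A): This is (R -> S) nand ~(~U -> P).

R -> S = F -> T = T
~U = ~F = T
~U -> P = T -> T = T
~(~U -> P) = ~T = F
(R -> S) nand ~(~U -> P) = T nand F = T
Hence (A) is true.

(B): Formalization: ((Q -> (S -> ~U)) nand P) | (R & ~S)

~U = ~F = T
S -> ~U = T -> T = T
Q -> (S -> ~U) = F -> T = T
(Q -> (S -> ~U)) nand P = T nand T = F
~S = ~T = F
R & ~S = F & F = F
((Q -> (S -> ~U)) nand P) | (R & ~S) = F | F = F
Hence (B) is false.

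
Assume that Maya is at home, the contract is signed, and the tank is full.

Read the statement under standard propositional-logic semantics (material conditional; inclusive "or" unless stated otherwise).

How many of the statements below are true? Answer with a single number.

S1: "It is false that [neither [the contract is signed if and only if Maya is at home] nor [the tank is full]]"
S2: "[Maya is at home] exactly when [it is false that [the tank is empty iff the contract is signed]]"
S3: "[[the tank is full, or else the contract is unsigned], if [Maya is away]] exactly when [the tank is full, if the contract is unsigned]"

3

Let M = "the contract is signed" (True), K = "Maya is at home" (True), V = "the tank is full" (True).

S1: Formalization: not ((M iff K) nor V)

M iff K = True iff True = True
(M iff K) nor V = True nor True = False
not ((M iff K) nor V) = not False = True
Hence S1 is true.

S2: Formalization: K iff not (not V iff M)

not V = not True = False
not V iff M = False iff True = False
not (not V iff M) = not False = True
K iff not (not V iff M) = True iff True = True
Thus S2 is true.

S3: This is (not K -> (V or not M)) iff (not M -> V).

not K = not True = False
not M = not True = False
V or not M = True or False = True
not K -> (V or not M) = False -> True = True
not M = not True = False
not M -> V = False -> True = True
(not K -> (V or not M)) iff (not M -> V) = True iff True = True
Thus S3 is true.

True statements: 3 (S1, S2, S3).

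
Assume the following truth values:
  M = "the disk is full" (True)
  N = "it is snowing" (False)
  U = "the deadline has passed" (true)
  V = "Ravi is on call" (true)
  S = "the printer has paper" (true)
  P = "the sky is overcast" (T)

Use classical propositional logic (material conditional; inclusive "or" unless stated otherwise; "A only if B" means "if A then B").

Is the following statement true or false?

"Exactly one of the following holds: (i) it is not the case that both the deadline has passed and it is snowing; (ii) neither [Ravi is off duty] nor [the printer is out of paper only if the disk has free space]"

True.

Values: U=T, N=F, V=T, S=T, M=T.
This is (U nand N) xor (~V nor (~S -> ~M)).

U nand N = T nand F = T
~V = ~T = F
~S = ~T = F
~M = ~T = F
~S -> ~M = F -> F = T
~V nor (~S -> ~M) = F nor T = F
(U nand N) xor (~V nor (~S -> ~M)) = T xor F = T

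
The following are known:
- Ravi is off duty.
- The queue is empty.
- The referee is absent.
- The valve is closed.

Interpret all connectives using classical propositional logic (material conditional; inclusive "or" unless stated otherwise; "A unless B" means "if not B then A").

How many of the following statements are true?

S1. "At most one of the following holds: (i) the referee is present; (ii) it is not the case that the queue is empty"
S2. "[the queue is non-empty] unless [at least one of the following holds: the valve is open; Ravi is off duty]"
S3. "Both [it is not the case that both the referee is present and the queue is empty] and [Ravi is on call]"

2

Let R = "the referee is present" (False), Q = "the queue is empty" (True), S = "the valve is open" (False), P = "Ravi is on call" (False).

S1: This is R nand not Q.

not Q = not True = False
R nand not Q = False nand False = True
So S1 is true.

S2: This is not Q or (S or not P).

not Q = not True = False
not P = not False = True
S or not P = False or True = True
not Q or (S or not P) = False or True = True
Hence S2 is true.

S3: Formalization: (R nand Q) and P

R nand Q = False nand True = True
(R nand Q) and P = True and False = False
Hence S3 is false.

True statements: 2.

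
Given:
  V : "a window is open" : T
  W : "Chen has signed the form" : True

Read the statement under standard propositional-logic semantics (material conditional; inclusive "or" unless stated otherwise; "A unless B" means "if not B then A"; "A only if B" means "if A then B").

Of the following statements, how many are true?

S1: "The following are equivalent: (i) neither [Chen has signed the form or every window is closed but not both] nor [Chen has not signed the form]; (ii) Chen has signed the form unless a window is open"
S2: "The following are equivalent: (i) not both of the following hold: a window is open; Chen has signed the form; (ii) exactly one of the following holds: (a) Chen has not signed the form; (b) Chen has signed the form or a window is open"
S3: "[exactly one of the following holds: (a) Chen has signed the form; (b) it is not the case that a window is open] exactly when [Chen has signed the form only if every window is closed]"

S1: Formalization: ((W xor ~V) nor ~W) <-> (W | V)

~V = ~T = F
W xor ~V = T xor F = T
~W = ~T = F
(W xor ~V) nor ~W = T nor F = F
W | V = T | T = T
((W xor ~V) nor ~W) <-> (W | V) = F <-> T = F
So S1 is false.

S2: In symbols: (V nand W) <-> (~W xor (W | V))

V nand W = T nand T = F
~W = ~T = F
W | V = T | T = T
~W xor (W | V) = F xor T = T
(V nand W) <-> (~W xor (W | V)) = F <-> T = F
Thus S2 is false.

S3: In symbols: (W xor ~V) <-> (W -> ~V)

~V = ~T = F
W xor ~V = T xor F = T
~V = ~T = F
W -> ~V = T -> F = F
(W xor ~V) <-> (W -> ~V) = T <-> F = F
Thus S3 is false.

0 of the 3 statements are true (none).

0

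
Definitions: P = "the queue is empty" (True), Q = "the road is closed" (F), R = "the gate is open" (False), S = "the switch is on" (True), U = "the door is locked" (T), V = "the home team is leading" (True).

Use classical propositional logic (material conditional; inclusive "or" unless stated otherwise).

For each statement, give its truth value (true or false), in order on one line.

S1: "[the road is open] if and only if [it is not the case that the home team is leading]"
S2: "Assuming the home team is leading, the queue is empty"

S1: This is ~Q <-> ~V.

~Q = ~F = T
~V = ~T = F
~Q <-> ~V = T <-> F = F
Hence S1 is false.

S2: In symbols: V -> P

V -> P = T -> T = T
Thus S2 is true.

S1 F; S2 T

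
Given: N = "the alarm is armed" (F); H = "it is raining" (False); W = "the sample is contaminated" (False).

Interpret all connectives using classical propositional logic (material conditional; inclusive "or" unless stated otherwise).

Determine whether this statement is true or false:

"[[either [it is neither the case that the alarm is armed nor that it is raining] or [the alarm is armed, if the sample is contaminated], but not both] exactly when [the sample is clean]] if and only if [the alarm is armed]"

The statement is true.

Formalization: (((N nor H) xor (W -> N)) iff not W) iff N

N nor H = False nor False = True
W -> N = False -> False = True
(N nor H) xor (W -> N) = True xor True = False
not W = not False = True
((N nor H) xor (W -> N)) iff not W = False iff True = False
(((N nor H) xor (W -> N)) iff not W) iff N = False iff False = True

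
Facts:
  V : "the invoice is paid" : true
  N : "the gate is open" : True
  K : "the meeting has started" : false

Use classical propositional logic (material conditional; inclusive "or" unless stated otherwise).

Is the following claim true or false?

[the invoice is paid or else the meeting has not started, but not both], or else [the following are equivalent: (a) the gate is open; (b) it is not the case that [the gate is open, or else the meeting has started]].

Formalization: (V xor not K) or (N iff not (N or K))

not K = not False = True
V xor not K = True xor True = False
N or K = True or False = True
not (N or K) = not True = False
N iff not (N or K) = True iff False = False
(V xor not K) or (N iff not (N or K)) = False or False = False

False.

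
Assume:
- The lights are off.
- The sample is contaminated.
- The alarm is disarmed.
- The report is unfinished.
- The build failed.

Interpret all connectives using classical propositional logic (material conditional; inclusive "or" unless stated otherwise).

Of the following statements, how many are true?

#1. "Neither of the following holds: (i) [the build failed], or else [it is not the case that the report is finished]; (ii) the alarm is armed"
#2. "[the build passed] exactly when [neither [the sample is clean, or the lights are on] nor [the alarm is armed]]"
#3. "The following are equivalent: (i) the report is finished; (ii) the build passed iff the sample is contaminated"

1

Let W = "the build passed" (F), P = "the report is finished" (F), Q = "the alarm is armed" (F), L = "the sample is contaminated" (T), D = "the lights are on" (F).

#1: Parsed as (~W | ~P) nor Q

~W = ~F = T
~P = ~F = T
~W | ~P = T | T = T
(~W | ~P) nor Q = T nor F = F
So #1 is false.

#2: Formalization: W <-> ((~L | D) nor Q)

~L = ~T = F
~L | D = F | F = F
(~L | D) nor Q = F nor F = T
W <-> ((~L | D) nor Q) = F <-> T = F
Hence #2 is false.

#3: Parsed as P <-> (W <-> L)

W <-> L = F <-> T = F
P <-> (W <-> L) = F <-> F = T
So #3 is true.

True statements: 1.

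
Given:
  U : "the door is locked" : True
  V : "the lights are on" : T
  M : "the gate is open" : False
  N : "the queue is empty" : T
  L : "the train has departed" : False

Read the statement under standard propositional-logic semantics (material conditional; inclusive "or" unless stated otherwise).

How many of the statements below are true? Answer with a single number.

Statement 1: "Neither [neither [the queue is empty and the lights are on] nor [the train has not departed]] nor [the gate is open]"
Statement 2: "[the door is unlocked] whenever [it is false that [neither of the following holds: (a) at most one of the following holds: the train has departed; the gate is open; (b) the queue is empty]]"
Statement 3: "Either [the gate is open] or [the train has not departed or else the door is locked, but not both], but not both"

1

Statement 1: This is ((N and V) nor not L) nor M.

N and V = True and True = True
not L = not False = True
(N and V) nor not L = True nor True = False
((N and V) nor not L) nor M = False nor False = True
Thus Statement 1 is true.

Statement 2: This is not ((L nand M) nor N) -> not U.

L nand M = False nand False = True
(L nand M) nor N = True nor True = False
not ((L nand M) nor N) = not False = True
not U = not True = False
not ((L nand M) nor N) -> not U = True -> False = False
Hence Statement 2 is false.

Statement 3: In symbols: M xor (not L xor U)

not L = not False = True
not L xor U = True xor True = False
M xor (not L xor U) = False xor False = False
Hence Statement 3 is false.

True statements: 1 (Statement 1).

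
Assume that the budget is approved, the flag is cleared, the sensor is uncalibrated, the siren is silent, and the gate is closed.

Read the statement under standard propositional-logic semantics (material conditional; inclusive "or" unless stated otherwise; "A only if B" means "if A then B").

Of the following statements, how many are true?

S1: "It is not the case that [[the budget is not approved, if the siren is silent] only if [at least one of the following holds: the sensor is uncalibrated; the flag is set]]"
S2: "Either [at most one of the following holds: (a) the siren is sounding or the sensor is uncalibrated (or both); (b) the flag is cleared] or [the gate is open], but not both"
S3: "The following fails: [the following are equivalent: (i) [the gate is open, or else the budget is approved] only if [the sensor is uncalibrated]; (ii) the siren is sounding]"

1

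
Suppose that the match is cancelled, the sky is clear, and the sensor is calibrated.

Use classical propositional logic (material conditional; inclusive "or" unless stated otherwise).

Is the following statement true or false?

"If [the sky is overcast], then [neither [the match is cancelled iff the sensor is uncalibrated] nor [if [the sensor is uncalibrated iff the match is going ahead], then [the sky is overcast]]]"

Let Q = "the sky is overcast" (F), P = "the match is cancelled" (T), R = "the sensor is calibrated" (T).
Parsed as Q → ((P ↔ ¬R) ↓ ((¬R ↔ ¬P) → Q))

¬R = ¬T = F
P ↔ ¬R = T ↔ F = F
¬R = ¬T = F
¬P = ¬T = F
¬R ↔ ¬P = F ↔ F = T
(¬R ↔ ¬P) → Q = T → F = F
(P ↔ ¬R) ↓ ((¬R ↔ ¬P) → Q) = F ↓ F = T
Q → ((P ↔ ¬R) ↓ ((¬R ↔ ¬P) → Q)) = F → T = T

The statement is true.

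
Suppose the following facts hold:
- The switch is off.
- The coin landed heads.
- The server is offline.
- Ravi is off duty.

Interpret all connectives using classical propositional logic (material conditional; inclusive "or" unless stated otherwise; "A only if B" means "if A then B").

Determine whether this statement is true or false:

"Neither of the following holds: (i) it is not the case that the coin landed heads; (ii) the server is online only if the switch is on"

Let L = "the coin landed heads" (T), U = "the server is online" (F), N = "the switch is on" (F).
This is ¬L ↓ (U → N).

¬L = ¬T = F
U → N = F → F = T
¬L ↓ (U → N) = F ↓ T = F

The statement is false.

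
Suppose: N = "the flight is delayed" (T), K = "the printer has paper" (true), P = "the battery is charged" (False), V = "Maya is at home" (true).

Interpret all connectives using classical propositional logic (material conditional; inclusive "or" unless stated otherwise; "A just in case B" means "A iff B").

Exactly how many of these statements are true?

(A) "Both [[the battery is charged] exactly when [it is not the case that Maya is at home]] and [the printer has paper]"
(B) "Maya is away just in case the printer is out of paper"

(A): Formalization: (P iff not V) and K

not V = not True = False
P iff not V = False iff False = True
(P iff not V) and K = True and True = True
Hence (A) is true.

(B): In symbols: not V iff not K

not V = not True = False
not K = not True = False
not V iff not K = False iff False = True
So (B) is true.

True statements: 2 ((A), (B)).

2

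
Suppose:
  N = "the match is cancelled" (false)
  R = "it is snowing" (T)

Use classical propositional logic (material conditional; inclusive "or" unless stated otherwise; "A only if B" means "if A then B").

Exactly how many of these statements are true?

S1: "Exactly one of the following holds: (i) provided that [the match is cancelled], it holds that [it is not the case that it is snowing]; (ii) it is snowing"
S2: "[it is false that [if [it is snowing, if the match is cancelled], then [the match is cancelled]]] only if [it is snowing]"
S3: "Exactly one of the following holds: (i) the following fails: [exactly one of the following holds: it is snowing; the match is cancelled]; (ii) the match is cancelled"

1

S1: In symbols: (N -> ~R) xor R

~R = ~T = F
N -> ~R = F -> F = T
(N -> ~R) xor R = T xor T = F
So S1 is false.

S2: Formalization: ~((N -> R) -> N) -> R

N -> R = F -> T = T
(N -> R) -> N = T -> F = F
~((N -> R) -> N) = ~F = T
~((N -> R) -> N) -> R = T -> T = T
Hence S2 is true.

S3: In symbols: ~(R xor N) xor N

R xor N = T xor F = T
~(R xor N) = ~T = F
~(R xor N) xor N = F xor F = F
Thus S3 is false.

1 of the 3 statements is true.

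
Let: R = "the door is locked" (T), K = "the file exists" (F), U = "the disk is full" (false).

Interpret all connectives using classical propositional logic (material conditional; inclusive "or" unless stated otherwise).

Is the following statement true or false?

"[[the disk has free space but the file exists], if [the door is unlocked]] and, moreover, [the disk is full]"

Values: R=T, U=F, K=F.
Formalization: (¬R → (¬U ∧ K)) ∧ U

¬R = ¬T = F
¬U = ¬F = T
¬U ∧ K = T ∧ F = F
¬R → (¬U ∧ K) = F → F = T
(¬R → (¬U ∧ K)) ∧ U = T ∧ F = F

The statement is false.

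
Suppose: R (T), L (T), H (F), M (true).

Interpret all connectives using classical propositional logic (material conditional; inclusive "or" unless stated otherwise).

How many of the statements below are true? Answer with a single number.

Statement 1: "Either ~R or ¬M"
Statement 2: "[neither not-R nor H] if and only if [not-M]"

0

Statement 1: This is ~R | ~M.

~R = ~T = F
~M = ~T = F
~R | ~M = F | F = F
Hence Statement 1 is false.

Statement 2: Parsed as (~R nor H) <-> ~M

~R = ~T = F
~R nor H = F nor F = T
~M = ~T = F
(~R nor H) <-> ~M = T <-> F = F
Hence Statement 2 is false.

0 of the 2 statements are true (none).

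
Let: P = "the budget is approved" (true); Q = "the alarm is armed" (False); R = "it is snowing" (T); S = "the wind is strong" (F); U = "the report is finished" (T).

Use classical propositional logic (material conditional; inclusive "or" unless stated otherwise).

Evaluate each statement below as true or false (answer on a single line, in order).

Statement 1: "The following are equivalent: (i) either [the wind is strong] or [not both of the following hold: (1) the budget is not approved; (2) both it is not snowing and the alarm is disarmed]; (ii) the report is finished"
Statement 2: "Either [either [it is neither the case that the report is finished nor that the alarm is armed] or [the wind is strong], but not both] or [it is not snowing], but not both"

Statement 1: Parsed as (S | (~P nand (~R & ~Q))) <-> U

~P = ~T = F
~R = ~T = F
~Q = ~F = T
~R & ~Q = F & T = F
~P nand (~R & ~Q) = F nand F = T
S | (~P nand (~R & ~Q)) = F | T = T
(S | (~P nand (~R & ~Q))) <-> U = T <-> T = T
Thus Statement 1 is true.

Statement 2: Parsed as ((U nor Q) xor S) xor ~R

U nor Q = T nor F = F
(U nor Q) xor S = F xor F = F
~R = ~T = F
((U nor Q) xor S) xor ~R = F xor F = F
Hence Statement 2 is false.

Statement 1 T; Statement 2 F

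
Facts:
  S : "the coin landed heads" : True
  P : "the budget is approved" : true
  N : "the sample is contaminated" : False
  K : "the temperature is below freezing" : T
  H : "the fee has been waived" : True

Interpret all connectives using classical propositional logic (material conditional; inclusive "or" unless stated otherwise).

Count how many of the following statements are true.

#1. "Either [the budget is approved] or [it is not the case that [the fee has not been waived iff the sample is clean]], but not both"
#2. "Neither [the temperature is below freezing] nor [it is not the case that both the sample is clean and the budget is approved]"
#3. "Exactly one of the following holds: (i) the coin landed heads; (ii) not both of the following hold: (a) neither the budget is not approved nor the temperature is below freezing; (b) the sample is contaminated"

0

#1: This is P xor not (not H iff not N).

not H = not True = False
not N = not False = True
not H iff not N = False iff True = False
not (not H iff not N) = not False = True
P xor not (not H iff not N) = True xor True = False
Thus #1 is false.

#2: This is K nor (not N nand P).

not N = not False = True
not N nand P = True nand True = False
K nor (not N nand P) = True nor False = False
Thus #2 is false.

#3: This is S xor ((not P nor K) nand N).

not P = not True = False
not P nor K = False nor True = False
(not P nor K) nand N = False nand False = True
S xor ((not P nor K) nand N) = True xor True = False
Hence #3 is false.

0 of the 3 statements are true (none).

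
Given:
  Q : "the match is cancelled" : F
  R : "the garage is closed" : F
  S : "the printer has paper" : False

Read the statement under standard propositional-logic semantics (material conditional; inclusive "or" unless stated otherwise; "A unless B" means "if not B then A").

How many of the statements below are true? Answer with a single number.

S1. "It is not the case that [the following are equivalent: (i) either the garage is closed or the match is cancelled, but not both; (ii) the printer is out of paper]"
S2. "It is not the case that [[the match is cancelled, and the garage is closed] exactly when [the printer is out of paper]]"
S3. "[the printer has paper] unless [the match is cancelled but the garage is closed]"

2

S1: Formalization: ¬((R ⊕ Q) ↔ ¬S)

R ⊕ Q = F ⊕ F = F
¬S = ¬F = T
(R ⊕ Q) ↔ ¬S = F ↔ T = F
¬((R ⊕ Q) ↔ ¬S) = ¬F = T
Thus S1 is true.

S2: Parsed as ¬((Q ∧ R) ↔ ¬S)

Q ∧ R = F ∧ F = F
¬S = ¬F = T
(Q ∧ R) ↔ ¬S = F ↔ T = F
¬((Q ∧ R) ↔ ¬S) = ¬F = T
Hence S2 is true.

S3: Formalization: S ∨ (Q ∧ R)

Q ∧ R = F ∧ F = F
S ∨ (Q ∧ R) = F ∨ F = F
So S3 is false.

Count: 2.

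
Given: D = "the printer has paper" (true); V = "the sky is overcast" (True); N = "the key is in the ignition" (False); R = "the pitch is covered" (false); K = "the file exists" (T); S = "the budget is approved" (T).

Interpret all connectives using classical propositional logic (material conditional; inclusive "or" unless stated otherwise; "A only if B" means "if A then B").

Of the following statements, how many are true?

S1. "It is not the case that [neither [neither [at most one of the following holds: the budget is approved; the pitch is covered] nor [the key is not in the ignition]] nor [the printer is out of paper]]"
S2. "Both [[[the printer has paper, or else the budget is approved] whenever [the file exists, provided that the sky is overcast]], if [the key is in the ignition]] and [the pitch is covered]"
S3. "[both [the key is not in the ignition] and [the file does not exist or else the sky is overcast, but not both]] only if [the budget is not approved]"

0

S1: Parsed as not (((S nand R) nor not N) nor not D)

S nand R = True nand False = True
not N = not False = True
(S nand R) nor not N = True nor True = False
not D = not True = False
((S nand R) nor not N) nor not D = False nor False = True
not (((S nand R) nor not N) nor not D) = not True = False
So S1 is false.

S2: Parsed as (N -> ((V -> K) -> (D or S))) and R

V -> K = True -> True = True
D or S = True or True = True
(V -> K) -> (D or S) = True -> True = True
N -> ((V -> K) -> (D or S)) = False -> True = True
(N -> ((V -> K) -> (D or S))) and R = True and False = False
Hence S2 is false.

S3: Formalization: (not N and (not K xor V)) -> not S

not N = not False = True
not K = not True = False
not K xor V = False xor True = True
not N and (not K xor V) = True and True = True
not S = not True = False
(not N and (not K xor V)) -> not S = True -> False = False
Thus S3 is false.

0 of the 3 statements are true (none).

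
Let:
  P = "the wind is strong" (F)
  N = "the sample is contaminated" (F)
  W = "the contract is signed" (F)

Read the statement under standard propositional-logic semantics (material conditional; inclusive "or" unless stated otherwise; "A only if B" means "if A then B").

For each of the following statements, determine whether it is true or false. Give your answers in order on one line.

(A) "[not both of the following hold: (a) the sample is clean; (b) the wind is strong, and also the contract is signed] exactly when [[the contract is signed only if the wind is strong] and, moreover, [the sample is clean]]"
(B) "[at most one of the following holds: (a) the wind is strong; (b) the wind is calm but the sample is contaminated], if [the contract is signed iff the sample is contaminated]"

(A) T; (B) T

(A): Formalization: (not N nand (P and W)) iff ((W -> P) and not N)

not N = not False = True
P and W = False and False = False
not N nand (P and W) = True nand False = True
W -> P = False -> False = True
not N = not False = True
(W -> P) and not N = True and True = True
(not N nand (P and W)) iff ((W -> P) and not N) = True iff True = True
So (A) is true.

(B): Parsed as (W iff N) -> (P nand (not P and N))

W iff N = False iff False = True
not P = not False = True
not P and N = True and False = False
P nand (not P and N) = False nand False = True
(W iff N) -> (P nand (not P and N)) = True -> True = True
Hence (B) is true.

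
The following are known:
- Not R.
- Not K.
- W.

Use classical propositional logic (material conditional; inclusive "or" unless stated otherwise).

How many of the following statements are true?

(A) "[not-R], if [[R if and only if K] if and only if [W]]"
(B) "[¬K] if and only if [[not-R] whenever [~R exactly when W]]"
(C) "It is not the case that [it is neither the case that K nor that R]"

(A): This is ((R <-> K) <-> W) -> ~R.

R <-> K = F <-> F = T
(R <-> K) <-> W = T <-> T = T
~R = ~F = T
((R <-> K) <-> W) -> ~R = T -> T = T
Thus (A) is true.

(B): Parsed as ~K <-> ((~R <-> W) -> ~R)

~K = ~F = T
~R = ~F = T
~R <-> W = T <-> T = T
~R = ~F = T
(~R <-> W) -> ~R = T -> T = T
~K <-> ((~R <-> W) -> ~R) = T <-> T = T
Thus (B) is true.

(C): This is ~(K nor R).

K nor R = F nor F = T
~(K nor R) = ~T = F
So (C) is false.

Count: 2.

2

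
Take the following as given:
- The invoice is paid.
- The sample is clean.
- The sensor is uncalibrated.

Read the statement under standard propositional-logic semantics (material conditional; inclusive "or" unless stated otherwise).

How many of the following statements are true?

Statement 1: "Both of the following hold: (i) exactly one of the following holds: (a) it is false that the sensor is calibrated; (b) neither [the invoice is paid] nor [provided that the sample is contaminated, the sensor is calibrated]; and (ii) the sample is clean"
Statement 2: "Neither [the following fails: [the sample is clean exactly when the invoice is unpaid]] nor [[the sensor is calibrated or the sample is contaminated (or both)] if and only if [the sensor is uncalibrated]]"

Let R = "the sensor is calibrated" (F), P = "the invoice is paid" (T), Q = "the sample is contaminated" (F).

Statement 1: This is (¬R ⊕ (P ↓ (Q → R))) ∧ ¬Q.

¬R = ¬F = T
Q → R = F → F = T
P ↓ (Q → R) = T ↓ T = F
¬R ⊕ (P ↓ (Q → R)) = T ⊕ F = T
¬Q = ¬F = T
(¬R ⊕ (P ↓ (Q → R))) ∧ ¬Q = T ∧ T = T
Hence Statement 1 is true.

Statement 2: Parsed as ¬(¬Q ↔ ¬P) ↓ ((R ∨ Q) ↔ ¬R)

¬Q = ¬F = T
¬P = ¬T = F
¬Q ↔ ¬P = T ↔ F = F
¬(¬Q ↔ ¬P) = ¬F = T
R ∨ Q = F ∨ F = F
¬R = ¬F = T
(R ∨ Q) ↔ ¬R = F ↔ T = F
¬(¬Q ↔ ¬P) ↓ ((R ∨ Q) ↔ ¬R) = T ↓ F = F
Thus Statement 2 is false.

True statements: 1 (Statement 1).

1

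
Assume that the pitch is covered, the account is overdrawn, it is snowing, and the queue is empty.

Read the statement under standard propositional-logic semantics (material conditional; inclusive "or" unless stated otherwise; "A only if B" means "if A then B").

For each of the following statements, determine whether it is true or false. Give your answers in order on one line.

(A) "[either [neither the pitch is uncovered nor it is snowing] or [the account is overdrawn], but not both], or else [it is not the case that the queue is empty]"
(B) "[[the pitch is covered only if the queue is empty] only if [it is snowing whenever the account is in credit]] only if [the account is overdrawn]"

Let P = "the pitch is covered" (T), R = "it is snowing" (T), Q = "the account is overdrawn" (T), S = "the queue is empty" (T).

(A): Formalization: ((~P nor R) xor Q) | ~S

~P = ~T = F
~P nor R = F nor T = F
(~P nor R) xor Q = F xor T = T
~S = ~T = F
((~P nor R) xor Q) | ~S = T | F = T
Hence (A) is true.

(B): This is ((P -> S) -> (~Q -> R)) -> Q.

P -> S = T -> T = T
~Q = ~T = F
~Q -> R = F -> T = T
(P -> S) -> (~Q -> R) = T -> T = T
((P -> S) -> (~Q -> R)) -> Q = T -> T = T
So (B) is true.

(A) True / (B) True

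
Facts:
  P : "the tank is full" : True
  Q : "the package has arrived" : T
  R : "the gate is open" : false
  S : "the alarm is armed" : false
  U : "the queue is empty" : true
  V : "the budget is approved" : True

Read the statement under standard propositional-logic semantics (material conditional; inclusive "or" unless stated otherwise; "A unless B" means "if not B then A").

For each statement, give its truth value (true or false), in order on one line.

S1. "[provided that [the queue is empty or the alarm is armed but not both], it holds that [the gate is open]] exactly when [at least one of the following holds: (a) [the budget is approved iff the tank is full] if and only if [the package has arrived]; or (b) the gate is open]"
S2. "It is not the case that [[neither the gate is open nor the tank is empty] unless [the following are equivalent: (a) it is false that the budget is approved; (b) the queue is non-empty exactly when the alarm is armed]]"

S1 F; S2 F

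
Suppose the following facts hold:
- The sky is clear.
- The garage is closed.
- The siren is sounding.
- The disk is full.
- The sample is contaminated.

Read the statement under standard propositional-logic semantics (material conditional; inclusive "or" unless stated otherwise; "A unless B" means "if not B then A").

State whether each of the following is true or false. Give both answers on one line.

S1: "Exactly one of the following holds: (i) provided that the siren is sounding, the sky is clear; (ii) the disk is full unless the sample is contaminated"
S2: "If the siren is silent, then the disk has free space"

Let U = "the siren is sounding" (T), Q = "the sky is overcast" (F), M = "the disk is full" (T), P = "the sample is contaminated" (T).

S1: In symbols: (U → ¬Q) ⊕ (M ∨ P)

¬Q = ¬F = T
U → ¬Q = T → T = T
M ∨ P = T ∨ T = T
(U → ¬Q) ⊕ (M ∨ P) = T ⊕ T = F
Hence S1 is false.

S2: In symbols: ¬U → ¬M

¬U = ¬T = F
¬M = ¬T = F
¬U → ¬M = F → F = T
Hence S2 is true.

S1 F; S2 T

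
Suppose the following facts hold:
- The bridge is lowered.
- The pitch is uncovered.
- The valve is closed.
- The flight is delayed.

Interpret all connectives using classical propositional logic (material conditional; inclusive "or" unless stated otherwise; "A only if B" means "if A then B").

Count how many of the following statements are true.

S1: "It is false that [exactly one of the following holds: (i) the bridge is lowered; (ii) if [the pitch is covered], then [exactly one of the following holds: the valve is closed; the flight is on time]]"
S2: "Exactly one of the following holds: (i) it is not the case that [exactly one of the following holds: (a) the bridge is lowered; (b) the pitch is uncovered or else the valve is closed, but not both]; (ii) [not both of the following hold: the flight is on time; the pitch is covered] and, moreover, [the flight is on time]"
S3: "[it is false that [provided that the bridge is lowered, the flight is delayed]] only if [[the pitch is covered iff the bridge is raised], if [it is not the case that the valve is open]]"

2

Let P = "the bridge is raised" (F), Q = "the pitch is covered" (F), R = "the valve is open" (F), S = "the flight is delayed" (T).

S1: Parsed as ~(~P xor (Q -> (~R xor ~S)))

~P = ~F = T
~R = ~F = T
~S = ~T = F
~R xor ~S = T xor F = T
Q -> (~R xor ~S) = F -> T = T
~P xor (Q -> (~R xor ~S)) = T xor T = F
~(~P xor (Q -> (~R xor ~S))) = ~F = T
So S1 is true.

S2: In symbols: ~(~P xor (~Q xor ~R)) xor ((~S nand Q) & ~S)

~P = ~F = T
~Q = ~F = T
~R = ~F = T
~Q xor ~R = T xor T = F
~P xor (~Q xor ~R) = T xor F = T
~(~P xor (~Q xor ~R)) = ~T = F
~S = ~T = F
~S nand Q = F nand F = T
~S = ~T = F
(~S nand Q) & ~S = T & F = F
~(~P xor (~Q xor ~R)) xor ((~S nand Q) & ~S) = F xor F = F
Thus S2 is false.

S3: Parsed as ~(~P -> S) -> (~R -> (Q <-> P))

~P = ~F = T
~P -> S = T -> T = T
~(~P -> S) = ~T = F
~R = ~F = T
Q <-> P = F <-> F = T
~R -> (Q <-> P) = T -> T = T
~(~P -> S) -> (~R -> (Q <-> P)) = F -> T = T
Thus S3 is true.

2 of the 3 statements are true (S1, S3).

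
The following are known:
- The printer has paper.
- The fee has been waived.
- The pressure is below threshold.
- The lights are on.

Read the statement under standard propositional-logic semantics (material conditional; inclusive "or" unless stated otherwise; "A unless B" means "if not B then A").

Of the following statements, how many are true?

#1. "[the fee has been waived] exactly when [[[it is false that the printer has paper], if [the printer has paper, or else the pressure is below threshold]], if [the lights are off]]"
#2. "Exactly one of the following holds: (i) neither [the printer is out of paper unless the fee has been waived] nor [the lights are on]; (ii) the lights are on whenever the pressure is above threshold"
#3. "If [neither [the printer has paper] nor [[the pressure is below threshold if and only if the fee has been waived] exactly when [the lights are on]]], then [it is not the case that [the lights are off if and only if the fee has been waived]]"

Let Q = "the fee has been waived" (True), S = "the lights are on" (True), P = "the printer has paper" (True), R = "the pressure is above threshold" (False).

#1: In symbols: Q iff (not S -> ((P or not R) -> not P))

not S = not True = False
not R = not False = True
P or not R = True or True = True
not P = not True = False
(P or not R) -> not P = True -> False = False
not S -> ((P or not R) -> not P) = False -> False = True
Q iff (not S -> ((P or not R) -> not P)) = True iff True = True
Hence #1 is true.

#2: Parsed as ((not P or Q) nor S) xor (R -> S)

not P = not True = False
not P or Q = False or True = True
(not P or Q) nor S = True nor True = False
R -> S = False -> True = True
((not P or Q) nor S) xor (R -> S) = False xor True = True
So #2 is true.

#3: Formalization: (P nor ((not R iff Q) iff S)) -> not (not S iff Q)

not R = not False = True
not R iff Q = True iff True = True
(not R iff Q) iff S = True iff True = True
P nor ((not R iff Q) iff S) = True nor True = False
not S = not True = False
not S iff Q = False iff True = False
not (not S iff Q) = not False = True
(P nor ((not R iff Q) iff S)) -> not (not S iff Q) = False -> True = True
Thus #3 is true.

True statements: 3 (#1, #2, #3).

3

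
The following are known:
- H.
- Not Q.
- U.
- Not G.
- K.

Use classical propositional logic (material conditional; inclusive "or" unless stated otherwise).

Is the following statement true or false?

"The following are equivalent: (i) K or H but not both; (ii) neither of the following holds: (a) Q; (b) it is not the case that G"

Parsed as (K ⊕ H) ↔ (Q ↓ ¬G)

K ⊕ H = T ⊕ T = F
¬G = ¬F = T
Q ↓ ¬G = F ↓ T = F
(K ⊕ H) ↔ (Q ↓ ¬G) = F ↔ F = T

True.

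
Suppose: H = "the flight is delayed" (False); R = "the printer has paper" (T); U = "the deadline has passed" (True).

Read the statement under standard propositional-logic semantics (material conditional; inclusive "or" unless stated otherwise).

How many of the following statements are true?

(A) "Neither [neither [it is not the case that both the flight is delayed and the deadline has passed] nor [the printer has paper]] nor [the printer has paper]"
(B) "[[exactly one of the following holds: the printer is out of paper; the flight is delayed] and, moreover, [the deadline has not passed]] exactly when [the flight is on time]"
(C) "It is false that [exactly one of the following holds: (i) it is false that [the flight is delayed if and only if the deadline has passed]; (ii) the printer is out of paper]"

0

(A): Parsed as ((H ↑ U) ↓ R) ↓ R

H ↑ U = F ↑ T = T
(H ↑ U) ↓ R = T ↓ T = F
((H ↑ U) ↓ R) ↓ R = F ↓ T = F
Hence (A) is false.

(B): Parsed as ((¬R ⊕ H) ∧ ¬U) ↔ ¬H

¬R = ¬T = F
¬R ⊕ H = F ⊕ F = F
¬U = ¬T = F
(¬R ⊕ H) ∧ ¬U = F ∧ F = F
¬H = ¬F = T
((¬R ⊕ H) ∧ ¬U) ↔ ¬H = F ↔ T = F
Thus (B) is false.

(C): In symbols: ¬(¬(H ↔ U) ⊕ ¬R)

H ↔ U = F ↔ T = F
¬(H ↔ U) = ¬F = T
¬R = ¬T = F
¬(H ↔ U) ⊕ ¬R = T ⊕ F = T
¬(¬(H ↔ U) ⊕ ¬R) = ¬T = F
Hence (C) is false.

0 of the 3 statements are true (none).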